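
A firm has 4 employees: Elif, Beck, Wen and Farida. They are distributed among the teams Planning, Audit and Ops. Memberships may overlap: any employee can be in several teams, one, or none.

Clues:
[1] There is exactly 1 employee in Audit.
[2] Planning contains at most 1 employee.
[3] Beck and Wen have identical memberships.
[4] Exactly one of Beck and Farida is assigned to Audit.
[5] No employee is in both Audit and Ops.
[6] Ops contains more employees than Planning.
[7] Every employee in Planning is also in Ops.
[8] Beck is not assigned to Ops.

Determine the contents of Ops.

Ops = {Elif}

From (8): Beck ∉ Ops.
(3): Wen matches Beck: Wen ∉ Ops.
(7) contrapositive: Beck ∉ Planning.
(7) contrapositive: Wen ∉ Planning.
Suppose Elif ∉ Ops: no assignment then satisfies all the clues, so Elif ∈ Ops.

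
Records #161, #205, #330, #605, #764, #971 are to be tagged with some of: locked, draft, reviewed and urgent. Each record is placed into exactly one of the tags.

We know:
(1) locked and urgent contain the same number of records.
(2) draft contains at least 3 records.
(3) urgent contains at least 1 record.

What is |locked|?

1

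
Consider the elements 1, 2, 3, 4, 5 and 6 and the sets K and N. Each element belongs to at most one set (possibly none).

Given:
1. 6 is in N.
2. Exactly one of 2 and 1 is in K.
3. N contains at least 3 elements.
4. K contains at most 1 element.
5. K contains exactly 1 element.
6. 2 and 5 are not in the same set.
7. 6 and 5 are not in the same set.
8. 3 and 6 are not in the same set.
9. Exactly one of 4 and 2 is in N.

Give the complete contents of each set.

K = {2}; N = {1, 4, 6}

From (1): 6 ∈ N.
(7): 5 ∉ N.
(8): 3 ∉ N.
Suppose 1 ∈ K: no assignment then satisfies all the clues, so 1 ∉ K.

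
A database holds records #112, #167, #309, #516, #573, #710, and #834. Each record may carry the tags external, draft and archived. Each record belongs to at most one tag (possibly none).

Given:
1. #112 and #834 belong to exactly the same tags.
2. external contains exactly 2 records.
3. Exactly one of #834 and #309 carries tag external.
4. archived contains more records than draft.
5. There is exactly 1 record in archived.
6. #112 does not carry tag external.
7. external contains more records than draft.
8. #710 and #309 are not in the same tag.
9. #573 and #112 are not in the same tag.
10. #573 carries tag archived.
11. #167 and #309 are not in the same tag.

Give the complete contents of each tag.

external = {#309, #516}; draft = {}; archived = {#573}

From (6): #112 ∉ external.
From (10): #573 ∈ archived.
(1): #834 matches #112: #834 ∉ external.
(3) (exactly one): #309 ∈ external.
(5): archived already has 1, so the rest are out.
(8): #710 ∉ external.
(11): #167 ∉ external.
(2): only 2 candidates remain for external, so all are in.
Suppose #112 ∈ draft: no assignment then satisfies all the clues, so #112 ∉ draft.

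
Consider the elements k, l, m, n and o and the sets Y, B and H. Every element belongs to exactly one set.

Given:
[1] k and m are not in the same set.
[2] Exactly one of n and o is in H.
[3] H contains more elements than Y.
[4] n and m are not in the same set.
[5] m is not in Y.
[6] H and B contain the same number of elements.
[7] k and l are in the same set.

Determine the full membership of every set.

From (5): m ∉ Y.
Suppose k ∈ Y: no assignment then satisfies all the clues, so k ∉ Y.

Y = {n}; B = {k, l}; H = {m, o}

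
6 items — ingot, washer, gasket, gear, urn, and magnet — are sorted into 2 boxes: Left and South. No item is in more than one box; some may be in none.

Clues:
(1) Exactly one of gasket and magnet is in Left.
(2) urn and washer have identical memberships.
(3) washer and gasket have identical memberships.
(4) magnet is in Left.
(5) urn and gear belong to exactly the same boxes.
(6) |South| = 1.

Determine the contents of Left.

Left = {magnet}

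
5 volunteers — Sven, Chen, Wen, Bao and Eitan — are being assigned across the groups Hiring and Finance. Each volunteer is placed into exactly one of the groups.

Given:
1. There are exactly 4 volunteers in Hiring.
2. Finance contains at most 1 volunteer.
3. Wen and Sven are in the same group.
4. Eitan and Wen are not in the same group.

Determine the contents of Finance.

Finance = {Eitan}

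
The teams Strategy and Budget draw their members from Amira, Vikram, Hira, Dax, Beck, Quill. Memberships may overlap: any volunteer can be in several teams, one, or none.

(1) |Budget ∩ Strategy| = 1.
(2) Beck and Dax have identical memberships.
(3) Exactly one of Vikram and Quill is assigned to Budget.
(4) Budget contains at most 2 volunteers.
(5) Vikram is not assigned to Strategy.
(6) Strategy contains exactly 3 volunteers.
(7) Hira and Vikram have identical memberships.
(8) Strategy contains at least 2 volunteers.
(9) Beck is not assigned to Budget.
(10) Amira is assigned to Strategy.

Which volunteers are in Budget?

Budget = {Amira, Quill}

From (5): Vikram ∉ Strategy.
From (9): Beck ∉ Budget.
From (10): Amira ∈ Strategy.
(2): Dax matches Beck: Dax ∉ Budget.
(7): Hira matches Vikram: Hira ∉ Strategy.
Suppose Amira ∉ Budget: no assignment then satisfies all the clues, so Amira ∈ Budget.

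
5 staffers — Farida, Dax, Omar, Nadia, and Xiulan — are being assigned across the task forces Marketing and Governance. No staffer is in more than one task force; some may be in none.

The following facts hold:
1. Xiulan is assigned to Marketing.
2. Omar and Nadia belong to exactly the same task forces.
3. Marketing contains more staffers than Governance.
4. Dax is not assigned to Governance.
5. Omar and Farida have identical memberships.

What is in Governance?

From (1): Xiulan ∈ Marketing.
From (4): Dax ∉ Governance.
Suppose Farida ∈ Governance: no assignment then satisfies all the clues, so Farida ∉ Governance.

Governance = {}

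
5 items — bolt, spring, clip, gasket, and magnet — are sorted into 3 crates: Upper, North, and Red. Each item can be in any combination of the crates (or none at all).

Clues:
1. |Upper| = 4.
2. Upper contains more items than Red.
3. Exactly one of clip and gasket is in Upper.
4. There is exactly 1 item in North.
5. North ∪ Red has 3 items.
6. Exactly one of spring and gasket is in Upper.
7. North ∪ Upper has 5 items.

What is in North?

North = {gasket}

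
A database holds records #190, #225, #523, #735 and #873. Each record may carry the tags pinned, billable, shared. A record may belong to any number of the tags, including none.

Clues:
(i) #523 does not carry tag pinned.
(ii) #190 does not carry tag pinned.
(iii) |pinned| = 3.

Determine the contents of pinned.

From (i): #523 ∉ pinned.
From (ii): #190 ∉ pinned.
(iii): only 3 candidates remain for pinned, so all are in.

pinned = {#225, #735, #873}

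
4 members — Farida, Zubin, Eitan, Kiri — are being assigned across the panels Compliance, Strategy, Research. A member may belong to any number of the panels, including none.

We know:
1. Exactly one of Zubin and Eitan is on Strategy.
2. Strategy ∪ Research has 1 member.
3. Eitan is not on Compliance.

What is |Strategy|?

1

From (3): Eitan ∉ Compliance.
Suppose Farida ∈ Strategy: no assignment then satisfies all the clues, so Farida ∉ Strategy.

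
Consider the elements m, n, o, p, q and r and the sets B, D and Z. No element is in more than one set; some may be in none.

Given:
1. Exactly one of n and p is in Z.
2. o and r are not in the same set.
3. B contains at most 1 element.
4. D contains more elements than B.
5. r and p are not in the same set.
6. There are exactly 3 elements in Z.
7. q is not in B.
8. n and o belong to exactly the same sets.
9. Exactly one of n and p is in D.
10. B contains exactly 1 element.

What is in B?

B = {r}

From (7): q ∉ B.
Suppose m ∈ B: no assignment then satisfies all the clues, so m ∉ B.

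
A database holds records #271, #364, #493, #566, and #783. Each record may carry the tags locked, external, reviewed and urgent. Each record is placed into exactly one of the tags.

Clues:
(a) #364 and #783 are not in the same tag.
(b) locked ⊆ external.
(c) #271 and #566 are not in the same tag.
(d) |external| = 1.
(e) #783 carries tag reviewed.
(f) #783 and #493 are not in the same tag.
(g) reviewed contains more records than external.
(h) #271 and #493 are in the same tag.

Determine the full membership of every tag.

locked = {}; external = {#364}; reviewed = {#566, #783}; urgent = {#271, #493}

From (e): #783 ∈ reviewed.
(a): #364 ∉ reviewed.
(f): #493 ∉ reviewed.
(h): #271 matches #493: #271 ∉ reviewed.
Suppose #271 ∈ locked: no assignment then satisfies all the clues, so #271 ∉ locked.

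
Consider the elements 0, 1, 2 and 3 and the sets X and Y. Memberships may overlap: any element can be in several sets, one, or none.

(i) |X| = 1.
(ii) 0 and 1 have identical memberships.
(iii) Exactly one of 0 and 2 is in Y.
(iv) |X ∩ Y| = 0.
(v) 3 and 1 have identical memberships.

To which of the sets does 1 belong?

1: Y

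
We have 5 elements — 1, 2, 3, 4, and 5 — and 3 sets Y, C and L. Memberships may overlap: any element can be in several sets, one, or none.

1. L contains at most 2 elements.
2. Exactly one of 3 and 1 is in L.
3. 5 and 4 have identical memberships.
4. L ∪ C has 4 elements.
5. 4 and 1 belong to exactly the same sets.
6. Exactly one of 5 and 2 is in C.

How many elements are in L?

1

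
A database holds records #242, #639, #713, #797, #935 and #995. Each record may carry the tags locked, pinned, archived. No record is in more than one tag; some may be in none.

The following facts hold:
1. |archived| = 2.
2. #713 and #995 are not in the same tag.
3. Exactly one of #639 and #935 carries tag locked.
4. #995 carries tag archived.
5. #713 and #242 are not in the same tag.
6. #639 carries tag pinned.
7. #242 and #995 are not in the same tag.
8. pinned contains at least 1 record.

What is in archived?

From (4): #995 ∈ archived.
From (6): #639 ∈ pinned.
(2): #713 ∉ archived.
(3) (exactly one): #935 ∈ locked.
(7): #242 ∉ archived.
(1): only 2 candidates remain for archived, so all are in.

archived = {#797, #995}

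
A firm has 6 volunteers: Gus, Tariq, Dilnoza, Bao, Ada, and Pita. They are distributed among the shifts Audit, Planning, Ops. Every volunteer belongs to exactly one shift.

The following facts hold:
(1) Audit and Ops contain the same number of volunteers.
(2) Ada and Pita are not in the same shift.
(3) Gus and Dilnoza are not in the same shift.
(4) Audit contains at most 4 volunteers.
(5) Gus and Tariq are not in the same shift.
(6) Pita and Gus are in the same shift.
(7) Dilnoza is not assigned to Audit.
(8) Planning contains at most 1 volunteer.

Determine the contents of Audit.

Audit = {Bao, Gus, Pita}

From (7): Dilnoza ∉ Audit.
Suppose Gus ∉ Audit: no assignment then satisfies all the clues, so Gus ∈ Audit.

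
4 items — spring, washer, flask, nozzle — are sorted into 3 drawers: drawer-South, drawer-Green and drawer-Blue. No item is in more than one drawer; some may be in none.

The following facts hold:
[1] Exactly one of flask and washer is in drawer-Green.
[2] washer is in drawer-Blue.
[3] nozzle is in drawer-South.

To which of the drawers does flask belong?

flask: drawer-Green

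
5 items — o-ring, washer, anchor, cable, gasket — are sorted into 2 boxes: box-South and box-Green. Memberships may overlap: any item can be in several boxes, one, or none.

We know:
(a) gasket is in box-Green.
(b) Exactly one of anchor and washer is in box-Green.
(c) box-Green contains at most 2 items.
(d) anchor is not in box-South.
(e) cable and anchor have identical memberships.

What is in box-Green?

box-Green = {gasket, washer}

From (a): gasket ∈ box-Green.
From (d): anchor ∉ box-South.
(e): cable matches anchor: cable ∉ box-South.
Suppose o-ring ∈ box-Green: no assignment then satisfies all the clues, so o-ring ∉ box-Green.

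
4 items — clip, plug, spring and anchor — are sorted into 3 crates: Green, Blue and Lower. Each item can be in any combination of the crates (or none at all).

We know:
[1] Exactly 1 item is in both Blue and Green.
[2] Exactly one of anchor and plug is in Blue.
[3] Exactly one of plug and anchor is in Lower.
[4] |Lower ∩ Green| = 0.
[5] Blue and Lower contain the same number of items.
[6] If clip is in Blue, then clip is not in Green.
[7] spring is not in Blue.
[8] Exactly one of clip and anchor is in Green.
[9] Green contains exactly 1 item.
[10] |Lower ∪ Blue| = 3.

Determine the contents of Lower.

Lower = {clip, plug}

From (7): spring ∉ Blue.
Suppose clip ∉ Lower: no assignment then satisfies all the clues, so clip ∈ Lower.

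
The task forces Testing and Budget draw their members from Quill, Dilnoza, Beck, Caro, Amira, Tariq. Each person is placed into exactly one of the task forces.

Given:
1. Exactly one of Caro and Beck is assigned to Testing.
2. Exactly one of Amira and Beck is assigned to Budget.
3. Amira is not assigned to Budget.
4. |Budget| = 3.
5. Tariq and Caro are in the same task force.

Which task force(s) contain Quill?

From (3): Amira ∉ Budget.
(2) (exactly one): Beck ∈ Budget.
Only one task force left: Amira ∈ Testing.
(1) (exactly one): Caro ∈ Testing.
(5): Tariq matches Caro: Tariq ∈ Testing.
(4): only 3 candidates remain for Budget, so all are in.

Quill: Budget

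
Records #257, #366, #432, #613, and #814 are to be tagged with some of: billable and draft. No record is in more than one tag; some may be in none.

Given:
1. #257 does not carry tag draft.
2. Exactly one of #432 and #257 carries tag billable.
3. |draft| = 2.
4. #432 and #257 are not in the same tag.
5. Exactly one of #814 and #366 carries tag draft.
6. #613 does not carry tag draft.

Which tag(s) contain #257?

#257: billable

From (1): #257 ∉ draft.
From (6): #613 ∉ draft.
Suppose #257 ∉ billable: no assignment then satisfies all the clues, so #257 ∈ billable.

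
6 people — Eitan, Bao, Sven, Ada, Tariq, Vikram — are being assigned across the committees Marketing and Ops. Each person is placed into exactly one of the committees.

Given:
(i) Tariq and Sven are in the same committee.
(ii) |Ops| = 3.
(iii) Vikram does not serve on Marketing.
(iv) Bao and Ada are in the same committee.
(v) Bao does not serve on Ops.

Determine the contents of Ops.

Ops = {Sven, Tariq, Vikram}

From (iii): Vikram ∉ Marketing.
From (v): Bao ∉ Ops.
(iv): Ada matches Bao: Ada ∉ Ops.
Only one committee left: Bao ∈ Marketing.
Only one committee left: Ada ∈ Marketing.
Only one committee left: Vikram ∈ Ops.
Suppose Eitan ∈ Ops: no assignment then satisfies all the clues, so Eitan ∉ Ops.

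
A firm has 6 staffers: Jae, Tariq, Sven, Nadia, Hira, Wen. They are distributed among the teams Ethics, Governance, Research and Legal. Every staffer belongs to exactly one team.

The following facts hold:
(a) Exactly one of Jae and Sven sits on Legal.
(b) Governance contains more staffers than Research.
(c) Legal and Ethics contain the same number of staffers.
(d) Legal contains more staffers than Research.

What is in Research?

Research = {}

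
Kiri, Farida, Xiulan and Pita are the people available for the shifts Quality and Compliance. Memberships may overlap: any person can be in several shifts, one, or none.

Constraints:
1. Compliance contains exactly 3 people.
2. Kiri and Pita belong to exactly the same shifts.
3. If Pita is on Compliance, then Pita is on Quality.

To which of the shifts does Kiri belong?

Kiri: Compliance, Quality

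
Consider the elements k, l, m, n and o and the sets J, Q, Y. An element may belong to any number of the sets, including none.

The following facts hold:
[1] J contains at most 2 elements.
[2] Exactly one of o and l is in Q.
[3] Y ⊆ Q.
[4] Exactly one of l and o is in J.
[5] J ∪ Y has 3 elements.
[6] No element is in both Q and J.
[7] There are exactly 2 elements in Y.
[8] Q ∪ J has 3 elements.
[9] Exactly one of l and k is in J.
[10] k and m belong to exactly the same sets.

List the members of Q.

Q = {n, o}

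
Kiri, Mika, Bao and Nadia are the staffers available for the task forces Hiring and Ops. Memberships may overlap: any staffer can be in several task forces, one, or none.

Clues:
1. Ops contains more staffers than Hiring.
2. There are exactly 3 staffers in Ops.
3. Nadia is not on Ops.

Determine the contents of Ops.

Ops = {Bao, Kiri, Mika}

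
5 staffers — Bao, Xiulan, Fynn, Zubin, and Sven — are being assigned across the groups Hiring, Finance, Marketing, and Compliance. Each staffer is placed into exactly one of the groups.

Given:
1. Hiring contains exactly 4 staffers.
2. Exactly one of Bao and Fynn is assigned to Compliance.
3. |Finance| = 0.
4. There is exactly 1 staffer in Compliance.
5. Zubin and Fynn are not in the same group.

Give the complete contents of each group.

Hiring = {Bao, Sven, Xiulan, Zubin}; Finance = {}; Marketing = {}; Compliance = {Fynn}

(3): Finance already has 0, so the rest are out.
Suppose Bao ∉ Hiring: no assignment then satisfies all the clues, so Bao ∈ Hiring.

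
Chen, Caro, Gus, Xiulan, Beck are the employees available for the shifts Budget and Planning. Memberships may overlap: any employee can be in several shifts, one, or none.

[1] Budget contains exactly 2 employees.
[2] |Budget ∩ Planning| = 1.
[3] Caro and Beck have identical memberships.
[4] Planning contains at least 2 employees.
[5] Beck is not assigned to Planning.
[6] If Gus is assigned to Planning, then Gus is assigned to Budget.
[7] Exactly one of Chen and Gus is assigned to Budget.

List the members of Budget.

Budget = {Gus, Xiulan}

From (5): Beck ∉ Planning.
(3): Caro matches Beck: Caro ∉ Planning.
Suppose Chen ∈ Budget: no assignment then satisfies all the clues, so Chen ∉ Budget.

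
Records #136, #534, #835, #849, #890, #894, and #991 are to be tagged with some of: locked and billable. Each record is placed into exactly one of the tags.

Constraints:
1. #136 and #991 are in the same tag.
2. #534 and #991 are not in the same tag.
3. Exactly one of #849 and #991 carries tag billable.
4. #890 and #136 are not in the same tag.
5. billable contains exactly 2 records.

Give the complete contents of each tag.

locked = {#534, #835, #849, #890, #894}; billable = {#136, #991}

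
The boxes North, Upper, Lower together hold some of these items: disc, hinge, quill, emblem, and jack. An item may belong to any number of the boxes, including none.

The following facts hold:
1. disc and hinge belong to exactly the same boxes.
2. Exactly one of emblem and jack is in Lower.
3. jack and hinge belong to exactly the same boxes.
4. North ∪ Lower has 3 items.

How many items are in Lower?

3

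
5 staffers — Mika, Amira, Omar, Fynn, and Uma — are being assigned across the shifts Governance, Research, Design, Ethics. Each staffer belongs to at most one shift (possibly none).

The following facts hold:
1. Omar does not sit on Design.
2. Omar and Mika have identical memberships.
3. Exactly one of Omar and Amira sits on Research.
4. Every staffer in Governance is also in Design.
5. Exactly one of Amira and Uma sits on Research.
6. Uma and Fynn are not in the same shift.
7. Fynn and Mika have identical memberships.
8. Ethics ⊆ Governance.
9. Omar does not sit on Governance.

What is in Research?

Research = {Amira}

From (1): Omar ∉ Design.
From (9): Omar ∉ Governance.
(2): Mika matches Omar: Mika ∉ Governance.
(2): Mika matches Omar: Mika ∉ Design.
(7): Fynn matches Mika: Fynn ∉ Governance.
(7): Fynn matches Mika: Fynn ∉ Design.
(8) contrapositive: Mika ∉ Ethics.
(8) contrapositive: Omar ∉ Ethics.
(8) contrapositive: Fynn ∉ Ethics.
Suppose Mika ∈ Research: no assignment then satisfies all the clues, so Mika ∉ Research.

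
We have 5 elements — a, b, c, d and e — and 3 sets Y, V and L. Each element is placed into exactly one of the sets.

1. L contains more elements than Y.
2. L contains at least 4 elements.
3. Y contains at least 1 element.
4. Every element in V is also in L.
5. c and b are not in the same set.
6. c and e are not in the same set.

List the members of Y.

Y = {c}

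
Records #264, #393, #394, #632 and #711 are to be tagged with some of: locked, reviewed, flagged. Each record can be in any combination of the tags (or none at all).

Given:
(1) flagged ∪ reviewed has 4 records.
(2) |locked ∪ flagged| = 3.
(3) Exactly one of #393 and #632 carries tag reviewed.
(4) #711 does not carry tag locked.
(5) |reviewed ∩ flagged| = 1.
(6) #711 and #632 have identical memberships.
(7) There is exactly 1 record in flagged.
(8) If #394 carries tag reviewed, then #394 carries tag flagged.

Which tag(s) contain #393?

#393: locked

From (4): #711 ∉ locked.
(6): #632 matches #711: #632 ∉ locked.
Suppose #393 ∉ locked: no assignment then satisfies all the clues, so #393 ∈ locked.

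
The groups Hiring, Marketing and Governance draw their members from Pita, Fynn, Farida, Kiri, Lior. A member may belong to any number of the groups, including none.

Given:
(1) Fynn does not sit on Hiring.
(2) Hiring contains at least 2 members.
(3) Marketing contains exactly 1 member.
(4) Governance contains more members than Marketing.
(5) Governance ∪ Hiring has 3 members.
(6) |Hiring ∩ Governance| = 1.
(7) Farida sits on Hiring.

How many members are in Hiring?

2

From (1): Fynn ∉ Hiring.
From (7): Farida ∈ Hiring.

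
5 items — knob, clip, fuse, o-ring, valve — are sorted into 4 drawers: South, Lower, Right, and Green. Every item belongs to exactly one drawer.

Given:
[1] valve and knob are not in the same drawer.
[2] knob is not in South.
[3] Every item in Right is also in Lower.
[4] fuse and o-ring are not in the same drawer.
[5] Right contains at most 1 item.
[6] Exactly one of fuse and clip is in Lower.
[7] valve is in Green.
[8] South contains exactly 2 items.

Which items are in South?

South = {clip, o-ring}

From (2): knob ∉ South.
From (7): valve ∈ Green.
(1): knob ∉ Green.
Suppose clip ∉ South: no assignment then satisfies all the clues, so clip ∈ South.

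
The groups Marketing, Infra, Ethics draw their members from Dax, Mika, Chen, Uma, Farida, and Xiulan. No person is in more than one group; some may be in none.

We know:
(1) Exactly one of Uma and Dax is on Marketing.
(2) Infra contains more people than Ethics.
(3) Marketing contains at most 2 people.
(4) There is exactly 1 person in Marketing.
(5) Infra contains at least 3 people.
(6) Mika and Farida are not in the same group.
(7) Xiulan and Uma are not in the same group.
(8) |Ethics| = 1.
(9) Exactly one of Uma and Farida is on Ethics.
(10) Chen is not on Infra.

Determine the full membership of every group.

Marketing = {Uma}; Infra = {Dax, Mika, Xiulan}; Ethics = {Farida}

From (10): Chen ∉ Infra.
Suppose Dax ∈ Marketing: no assignment then satisfies all the clues, so Dax ∉ Marketing.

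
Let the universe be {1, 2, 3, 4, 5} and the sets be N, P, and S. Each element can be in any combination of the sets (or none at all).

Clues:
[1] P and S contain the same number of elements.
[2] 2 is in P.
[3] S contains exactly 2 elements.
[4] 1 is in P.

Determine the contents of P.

P = {1, 2}

From (2): 2 ∈ P.
From (4): 1 ∈ P.
Suppose 3 ∈ P: no assignment then satisfies all the clues, so 3 ∉ P.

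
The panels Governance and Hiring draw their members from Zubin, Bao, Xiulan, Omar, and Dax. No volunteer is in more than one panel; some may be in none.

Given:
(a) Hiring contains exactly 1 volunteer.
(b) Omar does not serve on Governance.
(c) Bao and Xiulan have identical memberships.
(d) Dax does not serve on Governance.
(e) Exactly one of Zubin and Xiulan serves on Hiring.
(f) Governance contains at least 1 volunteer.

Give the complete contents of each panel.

Governance = {Bao, Xiulan}; Hiring = {Zubin}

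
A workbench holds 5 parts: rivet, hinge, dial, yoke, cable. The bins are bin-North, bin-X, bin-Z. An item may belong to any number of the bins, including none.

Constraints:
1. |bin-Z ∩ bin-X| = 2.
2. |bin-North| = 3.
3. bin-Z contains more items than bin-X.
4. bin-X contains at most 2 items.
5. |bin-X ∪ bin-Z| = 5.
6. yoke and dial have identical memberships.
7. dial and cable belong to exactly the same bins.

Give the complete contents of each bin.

bin-North = {cable, dial, yoke}; bin-X = {hinge, rivet}; bin-Z = {cable, dial, hinge, rivet, yoke}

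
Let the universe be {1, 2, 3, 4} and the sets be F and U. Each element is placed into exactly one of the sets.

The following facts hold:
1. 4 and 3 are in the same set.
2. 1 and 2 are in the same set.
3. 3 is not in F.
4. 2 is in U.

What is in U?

From (3): 3 ∉ F.
From (4): 2 ∈ U.
(1): 4 matches 3: 4 ∉ F.
(2): 1 matches 2: 1 ∉ F.
(2): 1 matches 2: 1 ∈ U.
Only one set left: 3 ∈ U.
Only one set left: 4 ∈ U.

U = {1, 2, 3, 4}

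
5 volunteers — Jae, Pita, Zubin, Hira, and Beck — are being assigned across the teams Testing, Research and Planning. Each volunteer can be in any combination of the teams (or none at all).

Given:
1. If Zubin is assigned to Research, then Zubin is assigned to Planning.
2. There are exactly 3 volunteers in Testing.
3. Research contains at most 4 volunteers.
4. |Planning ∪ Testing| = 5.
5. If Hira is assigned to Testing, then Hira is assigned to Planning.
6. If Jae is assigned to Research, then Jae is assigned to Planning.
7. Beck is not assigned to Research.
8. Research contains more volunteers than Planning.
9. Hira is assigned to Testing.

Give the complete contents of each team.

Testing = {Beck, Hira, Pita}; Research = {Hira, Jae, Pita, Zubin}; Planning = {Hira, Jae, Zubin}

From (7): Beck ∉ Research.
From (9): Hira ∈ Testing.
(5): Hira ∈ Planning.
Suppose Jae ∈ Testing: no assignment then satisfies all the clues, so Jae ∉ Testing.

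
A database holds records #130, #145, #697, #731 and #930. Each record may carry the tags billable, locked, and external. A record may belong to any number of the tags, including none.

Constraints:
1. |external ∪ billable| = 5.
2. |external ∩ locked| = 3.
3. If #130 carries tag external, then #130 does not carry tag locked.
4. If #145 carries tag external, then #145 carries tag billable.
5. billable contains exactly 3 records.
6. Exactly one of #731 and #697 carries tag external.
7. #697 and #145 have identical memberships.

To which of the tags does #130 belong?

#130: external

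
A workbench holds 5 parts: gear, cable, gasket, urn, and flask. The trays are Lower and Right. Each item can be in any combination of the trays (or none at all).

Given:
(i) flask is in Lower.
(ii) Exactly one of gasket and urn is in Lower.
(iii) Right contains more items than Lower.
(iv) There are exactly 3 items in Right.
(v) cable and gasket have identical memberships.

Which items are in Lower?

Lower = {flask, urn}

From (i): flask ∈ Lower.
Suppose gear ∈ Lower: no assignment then satisfies all the clues, so gear ∉ Lower.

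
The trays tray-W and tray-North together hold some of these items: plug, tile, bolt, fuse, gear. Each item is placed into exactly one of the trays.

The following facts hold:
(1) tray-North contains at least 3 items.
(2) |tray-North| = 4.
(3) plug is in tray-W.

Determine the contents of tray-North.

tray-North = {bolt, fuse, gear, tile}

From (3): plug ∈ tray-W.
(2): only 4 candidates remain for tray-North, so all are in.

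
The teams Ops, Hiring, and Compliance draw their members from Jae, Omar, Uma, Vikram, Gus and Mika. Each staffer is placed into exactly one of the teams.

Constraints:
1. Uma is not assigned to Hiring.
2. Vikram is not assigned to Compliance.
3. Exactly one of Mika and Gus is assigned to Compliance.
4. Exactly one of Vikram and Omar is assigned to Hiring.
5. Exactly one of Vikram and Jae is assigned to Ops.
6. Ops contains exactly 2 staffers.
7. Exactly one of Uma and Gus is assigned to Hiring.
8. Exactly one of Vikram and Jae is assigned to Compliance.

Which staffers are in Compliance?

From (1): Uma ∉ Hiring.
From (2): Vikram ∉ Compliance.
(7) (exactly one): Gus ∈ Hiring.
(8) (exactly one): Jae ∈ Compliance.
(3) (exactly one): Mika ∈ Compliance.
(5) (exactly one): Vikram ∈ Ops.
(4) (exactly one): Omar ∈ Hiring.
(6): only 2 candidates remain for Ops, so all are in.

Compliance = {Jae, Mika}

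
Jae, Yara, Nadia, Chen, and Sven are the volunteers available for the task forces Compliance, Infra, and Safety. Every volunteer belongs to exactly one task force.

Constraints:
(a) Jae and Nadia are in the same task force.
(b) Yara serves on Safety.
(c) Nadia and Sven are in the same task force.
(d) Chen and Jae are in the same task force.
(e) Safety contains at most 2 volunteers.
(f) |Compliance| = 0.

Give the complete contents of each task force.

Compliance = {}; Infra = {Chen, Jae, Nadia, Sven}; Safety = {Yara}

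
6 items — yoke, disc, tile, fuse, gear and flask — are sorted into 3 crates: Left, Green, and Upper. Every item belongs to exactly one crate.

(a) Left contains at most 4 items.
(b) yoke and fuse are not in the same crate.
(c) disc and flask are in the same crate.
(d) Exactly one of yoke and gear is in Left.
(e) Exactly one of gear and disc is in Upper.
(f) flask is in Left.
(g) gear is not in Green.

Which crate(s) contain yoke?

yoke: Left

From (f): flask ∈ Left.
From (g): gear ∉ Green.
(c): disc matches flask: disc ∈ Left.
(e) (exactly one): gear ∈ Upper.
(d) (exactly one): yoke ∈ Left.
(b): fuse ∉ Left.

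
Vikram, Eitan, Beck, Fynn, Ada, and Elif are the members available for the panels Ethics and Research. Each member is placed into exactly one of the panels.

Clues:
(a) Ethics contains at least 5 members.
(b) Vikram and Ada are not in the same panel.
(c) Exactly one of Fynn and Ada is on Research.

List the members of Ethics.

Ethics = {Beck, Eitan, Elif, Fynn, Vikram}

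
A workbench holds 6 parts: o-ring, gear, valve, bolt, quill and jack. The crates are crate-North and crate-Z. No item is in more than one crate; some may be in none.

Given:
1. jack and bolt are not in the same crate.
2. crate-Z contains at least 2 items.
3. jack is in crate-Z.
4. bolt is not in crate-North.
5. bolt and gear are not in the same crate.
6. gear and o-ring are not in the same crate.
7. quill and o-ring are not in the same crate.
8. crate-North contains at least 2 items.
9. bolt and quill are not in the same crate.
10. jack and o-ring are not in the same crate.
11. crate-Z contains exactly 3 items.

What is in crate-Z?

crate-Z = {gear, jack, quill}

From (3): jack ∈ crate-Z.
From (4): bolt ∉ crate-North.
(1): bolt ∉ crate-Z.
(10): o-ring ∉ crate-Z.
Suppose gear ∉ crate-Z: no assignment then satisfies all the clues, so gear ∈ crate-Z.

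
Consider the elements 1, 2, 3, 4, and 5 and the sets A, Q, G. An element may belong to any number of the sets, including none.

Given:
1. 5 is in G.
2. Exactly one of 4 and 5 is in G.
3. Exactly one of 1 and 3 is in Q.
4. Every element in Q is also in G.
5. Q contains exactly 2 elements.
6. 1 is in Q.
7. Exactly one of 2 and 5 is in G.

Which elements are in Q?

Q = {1, 5}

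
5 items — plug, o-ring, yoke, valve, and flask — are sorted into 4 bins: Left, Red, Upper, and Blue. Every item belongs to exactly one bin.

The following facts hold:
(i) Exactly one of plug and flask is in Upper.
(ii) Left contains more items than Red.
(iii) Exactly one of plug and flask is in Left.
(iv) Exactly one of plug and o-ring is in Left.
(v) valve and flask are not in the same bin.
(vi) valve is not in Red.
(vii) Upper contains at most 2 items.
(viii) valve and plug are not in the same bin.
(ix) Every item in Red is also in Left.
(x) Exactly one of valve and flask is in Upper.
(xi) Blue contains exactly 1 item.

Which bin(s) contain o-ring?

o-ring: Upper

From (vi): valve ∉ Red.
Suppose o-ring ∈ Left: no assignment then satisfies all the clues, so o-ring ∉ Left.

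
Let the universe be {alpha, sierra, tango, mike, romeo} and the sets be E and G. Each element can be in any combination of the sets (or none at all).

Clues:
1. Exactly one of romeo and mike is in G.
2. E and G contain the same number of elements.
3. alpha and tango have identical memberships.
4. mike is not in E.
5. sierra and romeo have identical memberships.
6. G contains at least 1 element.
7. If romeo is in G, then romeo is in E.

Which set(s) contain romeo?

From (4): mike ∉ E.
Suppose romeo ∉ E: no assignment then satisfies all the clues, so romeo ∈ E.

romeo: E, G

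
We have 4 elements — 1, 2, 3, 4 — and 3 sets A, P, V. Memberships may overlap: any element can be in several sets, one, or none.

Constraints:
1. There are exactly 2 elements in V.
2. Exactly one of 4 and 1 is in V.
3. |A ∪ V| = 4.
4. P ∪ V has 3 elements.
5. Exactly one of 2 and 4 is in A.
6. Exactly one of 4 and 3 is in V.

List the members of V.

V = {2, 4}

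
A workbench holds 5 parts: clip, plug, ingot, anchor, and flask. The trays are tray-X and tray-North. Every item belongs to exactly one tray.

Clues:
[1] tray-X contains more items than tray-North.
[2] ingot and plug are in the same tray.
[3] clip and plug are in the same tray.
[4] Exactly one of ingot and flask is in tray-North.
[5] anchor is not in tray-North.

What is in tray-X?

tray-X = {anchor, clip, ingot, plug}

From (5): anchor ∉ tray-North.
Only one tray left: anchor ∈ tray-X.
Suppose clip ∉ tray-X: no assignment then satisfies all the clues, so clip ∈ tray-X.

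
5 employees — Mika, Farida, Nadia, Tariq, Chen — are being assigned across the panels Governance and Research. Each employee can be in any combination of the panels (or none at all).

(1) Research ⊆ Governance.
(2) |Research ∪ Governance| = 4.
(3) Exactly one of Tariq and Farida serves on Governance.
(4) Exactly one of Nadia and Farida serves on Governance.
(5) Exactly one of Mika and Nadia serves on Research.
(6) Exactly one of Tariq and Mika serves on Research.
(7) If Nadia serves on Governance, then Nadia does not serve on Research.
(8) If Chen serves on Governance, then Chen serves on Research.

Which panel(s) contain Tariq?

Tariq: Governance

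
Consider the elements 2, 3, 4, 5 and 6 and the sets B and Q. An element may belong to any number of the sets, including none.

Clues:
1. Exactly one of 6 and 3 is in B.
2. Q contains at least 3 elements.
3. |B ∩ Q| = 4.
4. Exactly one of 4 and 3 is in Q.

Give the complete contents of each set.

B = {2, 4, 5, 6}; Q = {2, 4, 5, 6}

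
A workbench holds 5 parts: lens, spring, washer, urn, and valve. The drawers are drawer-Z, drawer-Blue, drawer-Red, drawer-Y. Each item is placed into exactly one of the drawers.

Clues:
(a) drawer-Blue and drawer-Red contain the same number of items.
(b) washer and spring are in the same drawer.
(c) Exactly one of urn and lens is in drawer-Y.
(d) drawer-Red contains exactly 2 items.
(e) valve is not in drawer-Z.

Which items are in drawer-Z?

drawer-Z = {}

From (e): valve ∉ drawer-Z.
Suppose lens ∈ drawer-Z: no assignment then satisfies all the clues, so lens ∉ drawer-Z.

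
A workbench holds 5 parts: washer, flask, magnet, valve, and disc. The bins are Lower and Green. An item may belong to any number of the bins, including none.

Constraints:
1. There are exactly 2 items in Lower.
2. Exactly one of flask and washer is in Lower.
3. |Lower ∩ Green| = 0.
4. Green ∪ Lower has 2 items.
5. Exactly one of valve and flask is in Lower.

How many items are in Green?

0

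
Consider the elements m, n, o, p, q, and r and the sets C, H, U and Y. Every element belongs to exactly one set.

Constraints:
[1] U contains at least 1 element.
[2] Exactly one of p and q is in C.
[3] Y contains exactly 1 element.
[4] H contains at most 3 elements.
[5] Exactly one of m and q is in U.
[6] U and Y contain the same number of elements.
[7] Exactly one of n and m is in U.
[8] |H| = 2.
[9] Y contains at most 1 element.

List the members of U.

U = {m}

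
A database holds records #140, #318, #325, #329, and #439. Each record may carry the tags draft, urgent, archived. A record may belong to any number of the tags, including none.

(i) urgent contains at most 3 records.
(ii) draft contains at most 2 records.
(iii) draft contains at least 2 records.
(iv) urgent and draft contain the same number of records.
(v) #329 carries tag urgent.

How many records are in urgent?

2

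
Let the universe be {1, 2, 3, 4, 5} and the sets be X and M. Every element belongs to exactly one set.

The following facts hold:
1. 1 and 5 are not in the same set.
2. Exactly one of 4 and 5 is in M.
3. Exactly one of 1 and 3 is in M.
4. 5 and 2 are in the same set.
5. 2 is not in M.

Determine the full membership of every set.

X = {2, 3, 5}; M = {1, 4}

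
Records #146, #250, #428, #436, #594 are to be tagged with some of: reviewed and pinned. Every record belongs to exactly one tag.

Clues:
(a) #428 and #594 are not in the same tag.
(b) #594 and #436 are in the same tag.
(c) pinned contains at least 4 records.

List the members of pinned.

pinned = {#146, #250, #436, #594}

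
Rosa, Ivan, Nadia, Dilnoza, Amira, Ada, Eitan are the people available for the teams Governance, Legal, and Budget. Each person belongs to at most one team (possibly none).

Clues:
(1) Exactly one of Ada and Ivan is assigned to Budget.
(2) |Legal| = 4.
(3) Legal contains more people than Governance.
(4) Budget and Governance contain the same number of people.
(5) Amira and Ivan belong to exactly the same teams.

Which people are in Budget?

Budget = {Ada}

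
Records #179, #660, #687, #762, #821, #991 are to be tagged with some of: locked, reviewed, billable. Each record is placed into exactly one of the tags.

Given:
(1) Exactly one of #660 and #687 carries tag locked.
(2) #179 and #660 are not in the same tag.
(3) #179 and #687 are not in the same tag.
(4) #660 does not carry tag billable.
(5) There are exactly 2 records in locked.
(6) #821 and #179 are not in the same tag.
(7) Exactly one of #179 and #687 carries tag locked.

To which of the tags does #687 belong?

From (4): #660 ∉ billable.
Suppose #687 ∉ locked: no assignment then satisfies all the clues, so #687 ∈ locked.

#687: locked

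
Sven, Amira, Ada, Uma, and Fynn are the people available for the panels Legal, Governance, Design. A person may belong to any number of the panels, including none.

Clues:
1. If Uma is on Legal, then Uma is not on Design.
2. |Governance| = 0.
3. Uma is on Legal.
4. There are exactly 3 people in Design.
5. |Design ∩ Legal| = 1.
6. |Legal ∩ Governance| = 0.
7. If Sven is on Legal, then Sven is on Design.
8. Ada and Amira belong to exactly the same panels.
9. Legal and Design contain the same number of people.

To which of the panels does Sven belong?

Sven: Design, Legal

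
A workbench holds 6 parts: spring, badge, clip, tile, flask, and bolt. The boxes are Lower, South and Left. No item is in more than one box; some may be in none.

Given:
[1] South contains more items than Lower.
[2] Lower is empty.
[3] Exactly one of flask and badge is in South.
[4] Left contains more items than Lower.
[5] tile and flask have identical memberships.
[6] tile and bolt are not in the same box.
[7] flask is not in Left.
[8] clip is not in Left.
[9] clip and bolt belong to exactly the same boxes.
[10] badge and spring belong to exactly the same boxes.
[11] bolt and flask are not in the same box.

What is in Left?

Left = {badge, spring}

From (7): flask ∉ Left.
From (8): clip ∉ Left.
(2): Lower already has 0, so the rest are out.
(5): tile matches flask: tile ∉ Left.
(9): bolt matches clip: bolt ∉ Left.
Suppose spring ∉ Left: no assignment then satisfies all the clues, so spring ∈ Left.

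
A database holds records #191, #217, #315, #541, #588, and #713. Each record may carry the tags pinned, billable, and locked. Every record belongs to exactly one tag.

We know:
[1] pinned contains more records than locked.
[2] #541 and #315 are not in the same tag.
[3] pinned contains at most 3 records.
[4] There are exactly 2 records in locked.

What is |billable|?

1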